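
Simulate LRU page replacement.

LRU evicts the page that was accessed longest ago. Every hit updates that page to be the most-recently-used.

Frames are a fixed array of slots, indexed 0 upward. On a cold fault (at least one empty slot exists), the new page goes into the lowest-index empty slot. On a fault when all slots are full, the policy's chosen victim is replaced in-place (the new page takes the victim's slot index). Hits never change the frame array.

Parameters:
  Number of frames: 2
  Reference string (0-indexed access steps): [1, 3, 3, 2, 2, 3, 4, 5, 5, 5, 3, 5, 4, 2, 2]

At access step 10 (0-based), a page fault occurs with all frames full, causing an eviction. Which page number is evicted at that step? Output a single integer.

Answer: 4

Derivation:
Step 0: ref 1 -> FAULT, frames=[1,-]
Step 1: ref 3 -> FAULT, frames=[1,3]
Step 2: ref 3 -> HIT, frames=[1,3]
Step 3: ref 2 -> FAULT, evict 1, frames=[2,3]
Step 4: ref 2 -> HIT, frames=[2,3]
Step 5: ref 3 -> HIT, frames=[2,3]
Step 6: ref 4 -> FAULT, evict 2, frames=[4,3]
Step 7: ref 5 -> FAULT, evict 3, frames=[4,5]
Step 8: ref 5 -> HIT, frames=[4,5]
Step 9: ref 5 -> HIT, frames=[4,5]
Step 10: ref 3 -> FAULT, evict 4, frames=[3,5]
At step 10: evicted page 4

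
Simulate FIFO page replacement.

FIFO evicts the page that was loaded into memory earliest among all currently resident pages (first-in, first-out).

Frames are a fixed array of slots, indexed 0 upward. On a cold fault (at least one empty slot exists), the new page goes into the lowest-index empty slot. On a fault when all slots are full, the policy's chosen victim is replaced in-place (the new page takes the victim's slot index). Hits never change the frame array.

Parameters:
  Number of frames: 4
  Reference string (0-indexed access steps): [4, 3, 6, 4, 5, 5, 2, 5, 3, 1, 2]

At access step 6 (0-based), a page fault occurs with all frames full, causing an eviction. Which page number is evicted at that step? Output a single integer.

Step 0: ref 4 -> FAULT, frames=[4,-,-,-]
Step 1: ref 3 -> FAULT, frames=[4,3,-,-]
Step 2: ref 6 -> FAULT, frames=[4,3,6,-]
Step 3: ref 4 -> HIT, frames=[4,3,6,-]
Step 4: ref 5 -> FAULT, frames=[4,3,6,5]
Step 5: ref 5 -> HIT, frames=[4,3,6,5]
Step 6: ref 2 -> FAULT, evict 4, frames=[2,3,6,5]
At step 6: evicted page 4

Answer: 4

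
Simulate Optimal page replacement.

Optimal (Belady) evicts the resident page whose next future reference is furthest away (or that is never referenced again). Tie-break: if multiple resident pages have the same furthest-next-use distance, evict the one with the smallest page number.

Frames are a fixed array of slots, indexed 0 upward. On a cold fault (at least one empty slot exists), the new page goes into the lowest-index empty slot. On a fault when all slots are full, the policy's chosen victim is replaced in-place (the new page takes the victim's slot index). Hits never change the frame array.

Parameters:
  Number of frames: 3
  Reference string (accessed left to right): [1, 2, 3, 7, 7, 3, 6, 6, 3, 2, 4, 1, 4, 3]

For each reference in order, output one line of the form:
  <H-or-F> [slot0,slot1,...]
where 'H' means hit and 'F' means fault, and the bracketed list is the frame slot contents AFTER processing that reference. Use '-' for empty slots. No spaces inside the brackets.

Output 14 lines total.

F [1,-,-]
F [1,2,-]
F [1,2,3]
F [7,2,3]
H [7,2,3]
H [7,2,3]
F [6,2,3]
H [6,2,3]
H [6,2,3]
H [6,2,3]
F [6,4,3]
F [1,4,3]
H [1,4,3]
H [1,4,3]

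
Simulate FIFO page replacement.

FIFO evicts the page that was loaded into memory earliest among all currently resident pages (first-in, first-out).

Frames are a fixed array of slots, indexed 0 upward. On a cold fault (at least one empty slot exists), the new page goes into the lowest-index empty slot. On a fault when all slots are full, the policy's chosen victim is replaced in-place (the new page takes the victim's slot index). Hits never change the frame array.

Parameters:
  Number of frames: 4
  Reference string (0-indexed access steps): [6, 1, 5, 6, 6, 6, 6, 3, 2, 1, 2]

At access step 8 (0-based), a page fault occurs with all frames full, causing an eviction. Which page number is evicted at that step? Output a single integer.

Answer: 6

Derivation:
Step 0: ref 6 -> FAULT, frames=[6,-,-,-]
Step 1: ref 1 -> FAULT, frames=[6,1,-,-]
Step 2: ref 5 -> FAULT, frames=[6,1,5,-]
Step 3: ref 6 -> HIT, frames=[6,1,5,-]
Step 4: ref 6 -> HIT, frames=[6,1,5,-]
Step 5: ref 6 -> HIT, frames=[6,1,5,-]
Step 6: ref 6 -> HIT, frames=[6,1,5,-]
Step 7: ref 3 -> FAULT, frames=[6,1,5,3]
Step 8: ref 2 -> FAULT, evict 6, frames=[2,1,5,3]
At step 8: evicted page 6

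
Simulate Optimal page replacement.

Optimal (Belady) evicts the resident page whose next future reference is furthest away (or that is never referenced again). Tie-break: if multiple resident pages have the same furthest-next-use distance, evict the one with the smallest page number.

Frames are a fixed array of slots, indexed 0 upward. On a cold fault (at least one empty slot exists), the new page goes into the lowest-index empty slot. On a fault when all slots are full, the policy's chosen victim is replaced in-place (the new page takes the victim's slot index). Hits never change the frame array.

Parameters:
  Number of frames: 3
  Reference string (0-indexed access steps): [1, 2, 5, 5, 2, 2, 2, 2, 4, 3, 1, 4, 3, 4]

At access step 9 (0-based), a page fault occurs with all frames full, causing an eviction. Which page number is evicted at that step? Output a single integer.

Step 0: ref 1 -> FAULT, frames=[1,-,-]
Step 1: ref 2 -> FAULT, frames=[1,2,-]
Step 2: ref 5 -> FAULT, frames=[1,2,5]
Step 3: ref 5 -> HIT, frames=[1,2,5]
Step 4: ref 2 -> HIT, frames=[1,2,5]
Step 5: ref 2 -> HIT, frames=[1,2,5]
Step 6: ref 2 -> HIT, frames=[1,2,5]
Step 7: ref 2 -> HIT, frames=[1,2,5]
Step 8: ref 4 -> FAULT, evict 2, frames=[1,4,5]
Step 9: ref 3 -> FAULT, evict 5, frames=[1,4,3]
At step 9: evicted page 5

Answer: 5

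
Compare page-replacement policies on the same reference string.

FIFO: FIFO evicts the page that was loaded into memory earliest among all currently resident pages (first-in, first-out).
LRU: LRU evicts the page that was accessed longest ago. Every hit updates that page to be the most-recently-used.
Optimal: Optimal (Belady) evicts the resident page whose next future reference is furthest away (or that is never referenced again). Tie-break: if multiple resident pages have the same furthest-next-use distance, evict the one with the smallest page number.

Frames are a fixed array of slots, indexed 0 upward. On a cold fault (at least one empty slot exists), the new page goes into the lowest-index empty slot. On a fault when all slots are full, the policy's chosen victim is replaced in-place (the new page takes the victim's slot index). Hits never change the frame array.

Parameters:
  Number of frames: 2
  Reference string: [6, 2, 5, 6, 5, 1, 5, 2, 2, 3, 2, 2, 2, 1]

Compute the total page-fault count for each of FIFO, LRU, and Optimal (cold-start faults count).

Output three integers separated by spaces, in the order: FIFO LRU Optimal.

Answer: 9 8 7

Derivation:
--- FIFO ---
  step 0: ref 6 -> FAULT, frames=[6,-] (faults so far: 1)
  step 1: ref 2 -> FAULT, frames=[6,2] (faults so far: 2)
  step 2: ref 5 -> FAULT, evict 6, frames=[5,2] (faults so far: 3)
  step 3: ref 6 -> FAULT, evict 2, frames=[5,6] (faults so far: 4)
  step 4: ref 5 -> HIT, frames=[5,6] (faults so far: 4)
  step 5: ref 1 -> FAULT, evict 5, frames=[1,6] (faults so far: 5)
  step 6: ref 5 -> FAULT, evict 6, frames=[1,5] (faults so far: 6)
  step 7: ref 2 -> FAULT, evict 1, frames=[2,5] (faults so far: 7)
  step 8: ref 2 -> HIT, frames=[2,5] (faults so far: 7)
  step 9: ref 3 -> FAULT, evict 5, frames=[2,3] (faults so far: 8)
  step 10: ref 2 -> HIT, frames=[2,3] (faults so far: 8)
  step 11: ref 2 -> HIT, frames=[2,3] (faults so far: 8)
  step 12: ref 2 -> HIT, frames=[2,3] (faults so far: 8)
  step 13: ref 1 -> FAULT, evict 2, frames=[1,3] (faults so far: 9)
  FIFO total faults: 9
--- LRU ---
  step 0: ref 6 -> FAULT, frames=[6,-] (faults so far: 1)
  step 1: ref 2 -> FAULT, frames=[6,2] (faults so far: 2)
  step 2: ref 5 -> FAULT, evict 6, frames=[5,2] (faults so far: 3)
  step 3: ref 6 -> FAULT, evict 2, frames=[5,6] (faults so far: 4)
  step 4: ref 5 -> HIT, frames=[5,6] (faults so far: 4)
  step 5: ref 1 -> FAULT, evict 6, frames=[5,1] (faults so far: 5)
  step 6: ref 5 -> HIT, frames=[5,1] (faults so far: 5)
  step 7: ref 2 -> FAULT, evict 1, frames=[5,2] (faults so far: 6)
  step 8: ref 2 -> HIT, frames=[5,2] (faults so far: 6)
  step 9: ref 3 -> FAULT, evict 5, frames=[3,2] (faults so far: 7)
  step 10: ref 2 -> HIT, frames=[3,2] (faults so far: 7)
  step 11: ref 2 -> HIT, frames=[3,2] (faults so far: 7)
  step 12: ref 2 -> HIT, frames=[3,2] (faults so far: 7)
  step 13: ref 1 -> FAULT, evict 3, frames=[1,2] (faults so far: 8)
  LRU total faults: 8
--- Optimal ---
  step 0: ref 6 -> FAULT, frames=[6,-] (faults so far: 1)
  step 1: ref 2 -> FAULT, frames=[6,2] (faults so far: 2)
  step 2: ref 5 -> FAULT, evict 2, frames=[6,5] (faults so far: 3)
  step 3: ref 6 -> HIT, frames=[6,5] (faults so far: 3)
  step 4: ref 5 -> HIT, frames=[6,5] (faults so far: 3)
  step 5: ref 1 -> FAULT, evict 6, frames=[1,5] (faults so far: 4)
  step 6: ref 5 -> HIT, frames=[1,5] (faults so far: 4)
  step 7: ref 2 -> FAULT, evict 5, frames=[1,2] (faults so far: 5)
  step 8: ref 2 -> HIT, frames=[1,2] (faults so far: 5)
  step 9: ref 3 -> FAULT, evict 1, frames=[3,2] (faults so far: 6)
  step 10: ref 2 -> HIT, frames=[3,2] (faults so far: 6)
  step 11: ref 2 -> HIT, frames=[3,2] (faults so far: 6)
  step 12: ref 2 -> HIT, frames=[3,2] (faults so far: 6)
  step 13: ref 1 -> FAULT, evict 2, frames=[3,1] (faults so far: 7)
  Optimal total faults: 7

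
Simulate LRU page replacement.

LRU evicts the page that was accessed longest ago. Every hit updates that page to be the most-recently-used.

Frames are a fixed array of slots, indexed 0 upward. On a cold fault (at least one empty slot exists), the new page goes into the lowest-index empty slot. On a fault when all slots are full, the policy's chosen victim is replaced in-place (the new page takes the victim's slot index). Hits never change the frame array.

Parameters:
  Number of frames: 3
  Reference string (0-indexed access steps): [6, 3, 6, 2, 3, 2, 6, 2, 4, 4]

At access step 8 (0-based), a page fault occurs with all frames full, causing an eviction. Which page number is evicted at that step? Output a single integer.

Step 0: ref 6 -> FAULT, frames=[6,-,-]
Step 1: ref 3 -> FAULT, frames=[6,3,-]
Step 2: ref 6 -> HIT, frames=[6,3,-]
Step 3: ref 2 -> FAULT, frames=[6,3,2]
Step 4: ref 3 -> HIT, frames=[6,3,2]
Step 5: ref 2 -> HIT, frames=[6,3,2]
Step 6: ref 6 -> HIT, frames=[6,3,2]
Step 7: ref 2 -> HIT, frames=[6,3,2]
Step 8: ref 4 -> FAULT, evict 3, frames=[6,4,2]
At step 8: evicted page 3

Answer: 3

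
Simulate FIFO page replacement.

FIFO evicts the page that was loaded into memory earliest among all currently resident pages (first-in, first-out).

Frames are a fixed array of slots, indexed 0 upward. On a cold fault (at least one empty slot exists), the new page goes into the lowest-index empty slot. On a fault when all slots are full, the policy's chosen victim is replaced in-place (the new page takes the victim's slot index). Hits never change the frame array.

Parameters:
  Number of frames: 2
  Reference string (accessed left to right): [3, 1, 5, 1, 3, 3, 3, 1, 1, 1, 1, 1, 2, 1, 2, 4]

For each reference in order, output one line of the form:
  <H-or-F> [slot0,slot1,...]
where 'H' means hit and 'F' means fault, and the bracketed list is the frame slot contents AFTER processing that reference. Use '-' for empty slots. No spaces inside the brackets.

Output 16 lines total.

F [3,-]
F [3,1]
F [5,1]
H [5,1]
F [5,3]
H [5,3]
H [5,3]
F [1,3]
H [1,3]
H [1,3]
H [1,3]
H [1,3]
F [1,2]
H [1,2]
H [1,2]
F [4,2]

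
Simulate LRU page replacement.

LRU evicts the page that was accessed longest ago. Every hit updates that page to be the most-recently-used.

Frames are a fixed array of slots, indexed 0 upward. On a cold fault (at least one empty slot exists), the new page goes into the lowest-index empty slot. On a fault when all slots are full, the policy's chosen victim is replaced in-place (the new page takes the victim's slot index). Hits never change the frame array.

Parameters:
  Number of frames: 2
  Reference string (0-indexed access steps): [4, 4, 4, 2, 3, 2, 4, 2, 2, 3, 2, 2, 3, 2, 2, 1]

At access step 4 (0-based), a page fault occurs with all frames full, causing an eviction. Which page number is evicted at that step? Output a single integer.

Step 0: ref 4 -> FAULT, frames=[4,-]
Step 1: ref 4 -> HIT, frames=[4,-]
Step 2: ref 4 -> HIT, frames=[4,-]
Step 3: ref 2 -> FAULT, frames=[4,2]
Step 4: ref 3 -> FAULT, evict 4, frames=[3,2]
At step 4: evicted page 4

Answer: 4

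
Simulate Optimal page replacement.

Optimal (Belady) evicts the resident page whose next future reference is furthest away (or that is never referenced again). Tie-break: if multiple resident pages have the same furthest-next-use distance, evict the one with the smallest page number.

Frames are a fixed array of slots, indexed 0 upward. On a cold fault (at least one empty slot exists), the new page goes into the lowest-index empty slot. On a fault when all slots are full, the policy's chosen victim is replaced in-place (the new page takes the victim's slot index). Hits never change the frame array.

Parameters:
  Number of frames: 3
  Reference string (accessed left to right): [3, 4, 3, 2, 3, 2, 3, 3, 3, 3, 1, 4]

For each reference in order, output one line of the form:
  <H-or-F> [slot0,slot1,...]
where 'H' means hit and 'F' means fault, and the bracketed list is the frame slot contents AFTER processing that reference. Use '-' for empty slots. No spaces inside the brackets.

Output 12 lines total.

F [3,-,-]
F [3,4,-]
H [3,4,-]
F [3,4,2]
H [3,4,2]
H [3,4,2]
H [3,4,2]
H [3,4,2]
H [3,4,2]
H [3,4,2]
F [3,4,1]
H [3,4,1]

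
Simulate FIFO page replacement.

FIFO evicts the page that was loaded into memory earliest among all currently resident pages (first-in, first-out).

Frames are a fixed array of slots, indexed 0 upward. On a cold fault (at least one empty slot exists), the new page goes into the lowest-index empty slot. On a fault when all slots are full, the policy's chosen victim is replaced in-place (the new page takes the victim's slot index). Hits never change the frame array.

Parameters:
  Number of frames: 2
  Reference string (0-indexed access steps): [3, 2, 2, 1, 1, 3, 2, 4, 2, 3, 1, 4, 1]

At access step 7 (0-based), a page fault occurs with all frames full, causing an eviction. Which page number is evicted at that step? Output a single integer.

Answer: 3

Derivation:
Step 0: ref 3 -> FAULT, frames=[3,-]
Step 1: ref 2 -> FAULT, frames=[3,2]
Step 2: ref 2 -> HIT, frames=[3,2]
Step 3: ref 1 -> FAULT, evict 3, frames=[1,2]
Step 4: ref 1 -> HIT, frames=[1,2]
Step 5: ref 3 -> FAULT, evict 2, frames=[1,3]
Step 6: ref 2 -> FAULT, evict 1, frames=[2,3]
Step 7: ref 4 -> FAULT, evict 3, frames=[2,4]
At step 7: evicted page 3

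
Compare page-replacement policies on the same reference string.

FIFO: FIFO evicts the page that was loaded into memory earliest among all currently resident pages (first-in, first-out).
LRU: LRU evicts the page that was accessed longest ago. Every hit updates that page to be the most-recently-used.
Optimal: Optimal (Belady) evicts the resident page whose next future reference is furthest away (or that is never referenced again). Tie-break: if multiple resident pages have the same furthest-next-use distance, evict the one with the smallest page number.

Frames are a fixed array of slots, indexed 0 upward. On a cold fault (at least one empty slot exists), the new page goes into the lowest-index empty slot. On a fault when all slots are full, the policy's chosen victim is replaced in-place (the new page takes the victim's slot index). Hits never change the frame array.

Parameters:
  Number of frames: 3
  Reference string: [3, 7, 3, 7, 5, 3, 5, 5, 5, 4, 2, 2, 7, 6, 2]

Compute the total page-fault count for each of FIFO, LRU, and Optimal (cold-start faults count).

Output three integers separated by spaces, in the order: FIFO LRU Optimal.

Answer: 7 7 6

Derivation:
--- FIFO ---
  step 0: ref 3 -> FAULT, frames=[3,-,-] (faults so far: 1)
  step 1: ref 7 -> FAULT, frames=[3,7,-] (faults so far: 2)
  step 2: ref 3 -> HIT, frames=[3,7,-] (faults so far: 2)
  step 3: ref 7 -> HIT, frames=[3,7,-] (faults so far: 2)
  step 4: ref 5 -> FAULT, frames=[3,7,5] (faults so far: 3)
  step 5: ref 3 -> HIT, frames=[3,7,5] (faults so far: 3)
  step 6: ref 5 -> HIT, frames=[3,7,5] (faults so far: 3)
  step 7: ref 5 -> HIT, frames=[3,7,5] (faults so far: 3)
  step 8: ref 5 -> HIT, frames=[3,7,5] (faults so far: 3)
  step 9: ref 4 -> FAULT, evict 3, frames=[4,7,5] (faults so far: 4)
  step 10: ref 2 -> FAULT, evict 7, frames=[4,2,5] (faults so far: 5)
  step 11: ref 2 -> HIT, frames=[4,2,5] (faults so far: 5)
  step 12: ref 7 -> FAULT, evict 5, frames=[4,2,7] (faults so far: 6)
  step 13: ref 6 -> FAULT, evict 4, frames=[6,2,7] (faults so far: 7)
  step 14: ref 2 -> HIT, frames=[6,2,7] (faults so far: 7)
  FIFO total faults: 7
--- LRU ---
  step 0: ref 3 -> FAULT, frames=[3,-,-] (faults so far: 1)
  step 1: ref 7 -> FAULT, frames=[3,7,-] (faults so far: 2)
  step 2: ref 3 -> HIT, frames=[3,7,-] (faults so far: 2)
  step 3: ref 7 -> HIT, frames=[3,7,-] (faults so far: 2)
  step 4: ref 5 -> FAULT, frames=[3,7,5] (faults so far: 3)
  step 5: ref 3 -> HIT, frames=[3,7,5] (faults so far: 3)
  step 6: ref 5 -> HIT, frames=[3,7,5] (faults so far: 3)
  step 7: ref 5 -> HIT, frames=[3,7,5] (faults so far: 3)
  step 8: ref 5 -> HIT, frames=[3,7,5] (faults so far: 3)
  step 9: ref 4 -> FAULT, evict 7, frames=[3,4,5] (faults so far: 4)
  step 10: ref 2 -> FAULT, evict 3, frames=[2,4,5] (faults so far: 5)
  step 11: ref 2 -> HIT, frames=[2,4,5] (faults so far: 5)
  step 12: ref 7 -> FAULT, evict 5, frames=[2,4,7] (faults so far: 6)
  step 13: ref 6 -> FAULT, evict 4, frames=[2,6,7] (faults so far: 7)
  step 14: ref 2 -> HIT, frames=[2,6,7] (faults so far: 7)
  LRU total faults: 7
--- Optimal ---
  step 0: ref 3 -> FAULT, frames=[3,-,-] (faults so far: 1)
  step 1: ref 7 -> FAULT, frames=[3,7,-] (faults so far: 2)
  step 2: ref 3 -> HIT, frames=[3,7,-] (faults so far: 2)
  step 3: ref 7 -> HIT, frames=[3,7,-] (faults so far: 2)
  step 4: ref 5 -> FAULT, frames=[3,7,5] (faults so far: 3)
  step 5: ref 3 -> HIT, frames=[3,7,5] (faults so far: 3)
  step 6: ref 5 -> HIT, frames=[3,7,5] (faults so far: 3)
  step 7: ref 5 -> HIT, frames=[3,7,5] (faults so far: 3)
  step 8: ref 5 -> HIT, frames=[3,7,5] (faults so far: 3)
  step 9: ref 4 -> FAULT, evict 3, frames=[4,7,5] (faults so far: 4)
  step 10: ref 2 -> FAULT, evict 4, frames=[2,7,5] (faults so far: 5)
  step 11: ref 2 -> HIT, frames=[2,7,5] (faults so far: 5)
  step 12: ref 7 -> HIT, frames=[2,7,5] (faults so far: 5)
  step 13: ref 6 -> FAULT, evict 5, frames=[2,7,6] (faults so far: 6)
  step 14: ref 2 -> HIT, frames=[2,7,6] (faults so far: 6)
  Optimal total faults: 6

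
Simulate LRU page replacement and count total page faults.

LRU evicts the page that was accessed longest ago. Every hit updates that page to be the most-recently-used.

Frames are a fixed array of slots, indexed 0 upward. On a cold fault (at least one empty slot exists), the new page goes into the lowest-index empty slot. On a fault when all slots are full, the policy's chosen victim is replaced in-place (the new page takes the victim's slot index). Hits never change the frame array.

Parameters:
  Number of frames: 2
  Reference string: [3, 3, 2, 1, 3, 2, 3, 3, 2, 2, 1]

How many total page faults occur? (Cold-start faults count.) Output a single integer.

Answer: 6

Derivation:
Step 0: ref 3 → FAULT, frames=[3,-]
Step 1: ref 3 → HIT, frames=[3,-]
Step 2: ref 2 → FAULT, frames=[3,2]
Step 3: ref 1 → FAULT (evict 3), frames=[1,2]
Step 4: ref 3 → FAULT (evict 2), frames=[1,3]
Step 5: ref 2 → FAULT (evict 1), frames=[2,3]
Step 6: ref 3 → HIT, frames=[2,3]
Step 7: ref 3 → HIT, frames=[2,3]
Step 8: ref 2 → HIT, frames=[2,3]
Step 9: ref 2 → HIT, frames=[2,3]
Step 10: ref 1 → FAULT (evict 3), frames=[2,1]
Total faults: 6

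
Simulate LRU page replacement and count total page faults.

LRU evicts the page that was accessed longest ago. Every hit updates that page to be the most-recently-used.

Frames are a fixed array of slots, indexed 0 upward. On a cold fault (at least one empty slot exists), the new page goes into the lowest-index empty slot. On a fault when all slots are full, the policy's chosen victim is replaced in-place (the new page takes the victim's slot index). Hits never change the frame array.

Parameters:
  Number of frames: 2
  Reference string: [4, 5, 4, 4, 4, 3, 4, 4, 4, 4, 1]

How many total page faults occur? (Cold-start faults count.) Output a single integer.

Answer: 4

Derivation:
Step 0: ref 4 → FAULT, frames=[4,-]
Step 1: ref 5 → FAULT, frames=[4,5]
Step 2: ref 4 → HIT, frames=[4,5]
Step 3: ref 4 → HIT, frames=[4,5]
Step 4: ref 4 → HIT, frames=[4,5]
Step 5: ref 3 → FAULT (evict 5), frames=[4,3]
Step 6: ref 4 → HIT, frames=[4,3]
Step 7: ref 4 → HIT, frames=[4,3]
Step 8: ref 4 → HIT, frames=[4,3]
Step 9: ref 4 → HIT, frames=[4,3]
Step 10: ref 1 → FAULT (evict 3), frames=[4,1]
Total faults: 4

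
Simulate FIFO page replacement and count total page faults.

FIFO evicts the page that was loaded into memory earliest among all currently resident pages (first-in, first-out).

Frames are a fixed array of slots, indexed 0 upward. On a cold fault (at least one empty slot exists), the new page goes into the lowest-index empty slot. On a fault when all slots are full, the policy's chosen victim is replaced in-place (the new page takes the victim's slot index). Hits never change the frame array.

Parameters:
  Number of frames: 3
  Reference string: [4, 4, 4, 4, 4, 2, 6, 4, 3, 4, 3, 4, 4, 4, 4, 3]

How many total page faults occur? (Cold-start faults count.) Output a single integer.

Answer: 5

Derivation:
Step 0: ref 4 → FAULT, frames=[4,-,-]
Step 1: ref 4 → HIT, frames=[4,-,-]
Step 2: ref 4 → HIT, frames=[4,-,-]
Step 3: ref 4 → HIT, frames=[4,-,-]
Step 4: ref 4 → HIT, frames=[4,-,-]
Step 5: ref 2 → FAULT, frames=[4,2,-]
Step 6: ref 6 → FAULT, frames=[4,2,6]
Step 7: ref 4 → HIT, frames=[4,2,6]
Step 8: ref 3 → FAULT (evict 4), frames=[3,2,6]
Step 9: ref 4 → FAULT (evict 2), frames=[3,4,6]
Step 10: ref 3 → HIT, frames=[3,4,6]
Step 11: ref 4 → HIT, frames=[3,4,6]
Step 12: ref 4 → HIT, frames=[3,4,6]
Step 13: ref 4 → HIT, frames=[3,4,6]
Step 14: ref 4 → HIT, frames=[3,4,6]
Step 15: ref 3 → HIT, frames=[3,4,6]
Total faults: 5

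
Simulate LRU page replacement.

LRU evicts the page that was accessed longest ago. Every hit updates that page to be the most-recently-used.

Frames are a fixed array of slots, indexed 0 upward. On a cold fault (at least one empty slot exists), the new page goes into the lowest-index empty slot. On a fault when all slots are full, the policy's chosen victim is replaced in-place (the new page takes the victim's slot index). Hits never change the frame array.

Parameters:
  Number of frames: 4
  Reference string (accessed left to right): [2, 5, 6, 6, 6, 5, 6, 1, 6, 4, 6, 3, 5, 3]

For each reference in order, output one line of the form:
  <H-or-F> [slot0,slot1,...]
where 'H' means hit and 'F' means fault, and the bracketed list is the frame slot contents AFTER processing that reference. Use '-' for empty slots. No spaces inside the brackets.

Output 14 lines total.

F [2,-,-,-]
F [2,5,-,-]
F [2,5,6,-]
H [2,5,6,-]
H [2,5,6,-]
H [2,5,6,-]
H [2,5,6,-]
F [2,5,6,1]
H [2,5,6,1]
F [4,5,6,1]
H [4,5,6,1]
F [4,3,6,1]
F [4,3,6,5]
H [4,3,6,5]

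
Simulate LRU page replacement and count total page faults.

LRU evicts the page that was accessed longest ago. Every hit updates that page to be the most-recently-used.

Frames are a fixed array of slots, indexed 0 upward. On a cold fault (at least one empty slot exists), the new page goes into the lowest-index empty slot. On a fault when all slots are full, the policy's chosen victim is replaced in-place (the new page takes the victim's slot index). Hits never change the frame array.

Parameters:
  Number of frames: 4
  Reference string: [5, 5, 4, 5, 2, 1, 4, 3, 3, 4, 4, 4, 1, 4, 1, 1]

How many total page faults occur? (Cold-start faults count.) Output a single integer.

Answer: 5

Derivation:
Step 0: ref 5 → FAULT, frames=[5,-,-,-]
Step 1: ref 5 → HIT, frames=[5,-,-,-]
Step 2: ref 4 → FAULT, frames=[5,4,-,-]
Step 3: ref 5 → HIT, frames=[5,4,-,-]
Step 4: ref 2 → FAULT, frames=[5,4,2,-]
Step 5: ref 1 → FAULT, frames=[5,4,2,1]
Step 6: ref 4 → HIT, frames=[5,4,2,1]
Step 7: ref 3 → FAULT (evict 5), frames=[3,4,2,1]
Step 8: ref 3 → HIT, frames=[3,4,2,1]
Step 9: ref 4 → HIT, frames=[3,4,2,1]
Step 10: ref 4 → HIT, frames=[3,4,2,1]
Step 11: ref 4 → HIT, frames=[3,4,2,1]
Step 12: ref 1 → HIT, frames=[3,4,2,1]
Step 13: ref 4 → HIT, frames=[3,4,2,1]
Step 14: ref 1 → HIT, frames=[3,4,2,1]
Step 15: ref 1 → HIT, frames=[3,4,2,1]
Total faults: 5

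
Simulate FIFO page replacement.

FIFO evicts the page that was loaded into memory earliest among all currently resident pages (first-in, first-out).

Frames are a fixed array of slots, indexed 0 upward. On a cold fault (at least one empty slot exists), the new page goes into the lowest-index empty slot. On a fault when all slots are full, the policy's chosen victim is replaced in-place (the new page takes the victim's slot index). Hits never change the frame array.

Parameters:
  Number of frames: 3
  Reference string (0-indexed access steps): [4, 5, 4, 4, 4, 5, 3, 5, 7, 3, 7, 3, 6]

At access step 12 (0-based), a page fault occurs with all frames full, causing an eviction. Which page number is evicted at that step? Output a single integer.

Answer: 5

Derivation:
Step 0: ref 4 -> FAULT, frames=[4,-,-]
Step 1: ref 5 -> FAULT, frames=[4,5,-]
Step 2: ref 4 -> HIT, frames=[4,5,-]
Step 3: ref 4 -> HIT, frames=[4,5,-]
Step 4: ref 4 -> HIT, frames=[4,5,-]
Step 5: ref 5 -> HIT, frames=[4,5,-]
Step 6: ref 3 -> FAULT, frames=[4,5,3]
Step 7: ref 5 -> HIT, frames=[4,5,3]
Step 8: ref 7 -> FAULT, evict 4, frames=[7,5,3]
Step 9: ref 3 -> HIT, frames=[7,5,3]
Step 10: ref 7 -> HIT, frames=[7,5,3]
Step 11: ref 3 -> HIT, frames=[7,5,3]
Step 12: ref 6 -> FAULT, evict 5, frames=[7,6,3]
At step 12: evicted page 5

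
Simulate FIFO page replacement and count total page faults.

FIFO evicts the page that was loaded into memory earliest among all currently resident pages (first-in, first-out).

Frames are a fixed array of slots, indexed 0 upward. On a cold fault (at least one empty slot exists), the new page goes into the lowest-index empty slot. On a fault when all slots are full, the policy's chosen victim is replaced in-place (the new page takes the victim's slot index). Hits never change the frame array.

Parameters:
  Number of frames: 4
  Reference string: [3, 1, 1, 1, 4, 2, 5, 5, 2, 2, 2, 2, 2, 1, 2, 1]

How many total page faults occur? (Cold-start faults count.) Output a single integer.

Step 0: ref 3 → FAULT, frames=[3,-,-,-]
Step 1: ref 1 → FAULT, frames=[3,1,-,-]
Step 2: ref 1 → HIT, frames=[3,1,-,-]
Step 3: ref 1 → HIT, frames=[3,1,-,-]
Step 4: ref 4 → FAULT, frames=[3,1,4,-]
Step 5: ref 2 → FAULT, frames=[3,1,4,2]
Step 6: ref 5 → FAULT (evict 3), frames=[5,1,4,2]
Step 7: ref 5 → HIT, frames=[5,1,4,2]
Step 8: ref 2 → HIT, frames=[5,1,4,2]
Step 9: ref 2 → HIT, frames=[5,1,4,2]
Step 10: ref 2 → HIT, frames=[5,1,4,2]
Step 11: ref 2 → HIT, frames=[5,1,4,2]
Step 12: ref 2 → HIT, frames=[5,1,4,2]
Step 13: ref 1 → HIT, frames=[5,1,4,2]
Step 14: ref 2 → HIT, frames=[5,1,4,2]
Step 15: ref 1 → HIT, frames=[5,1,4,2]
Total faults: 5

Answer: 5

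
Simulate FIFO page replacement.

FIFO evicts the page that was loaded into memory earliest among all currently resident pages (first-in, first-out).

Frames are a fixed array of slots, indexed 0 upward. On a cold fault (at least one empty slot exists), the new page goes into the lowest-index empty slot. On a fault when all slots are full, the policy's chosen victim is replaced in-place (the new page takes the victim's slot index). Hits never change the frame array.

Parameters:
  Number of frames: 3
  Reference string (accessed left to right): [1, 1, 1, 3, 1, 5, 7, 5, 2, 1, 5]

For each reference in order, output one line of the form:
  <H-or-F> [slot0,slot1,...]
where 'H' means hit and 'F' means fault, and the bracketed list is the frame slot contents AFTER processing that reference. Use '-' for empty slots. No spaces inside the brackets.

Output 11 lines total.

F [1,-,-]
H [1,-,-]
H [1,-,-]
F [1,3,-]
H [1,3,-]
F [1,3,5]
F [7,3,5]
H [7,3,5]
F [7,2,5]
F [7,2,1]
F [5,2,1]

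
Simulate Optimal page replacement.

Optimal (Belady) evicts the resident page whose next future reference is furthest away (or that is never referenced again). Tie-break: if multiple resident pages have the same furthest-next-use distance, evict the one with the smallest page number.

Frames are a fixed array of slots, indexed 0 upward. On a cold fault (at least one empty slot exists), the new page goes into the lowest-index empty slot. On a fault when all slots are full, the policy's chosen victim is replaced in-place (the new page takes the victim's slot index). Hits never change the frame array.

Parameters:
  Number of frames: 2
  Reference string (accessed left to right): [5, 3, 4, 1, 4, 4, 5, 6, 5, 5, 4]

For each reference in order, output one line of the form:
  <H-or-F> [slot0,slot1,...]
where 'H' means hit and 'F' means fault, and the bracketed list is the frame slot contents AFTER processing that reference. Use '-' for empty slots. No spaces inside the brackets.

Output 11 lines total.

F [5,-]
F [5,3]
F [5,4]
F [1,4]
H [1,4]
H [1,4]
F [5,4]
F [5,6]
H [5,6]
H [5,6]
F [4,6]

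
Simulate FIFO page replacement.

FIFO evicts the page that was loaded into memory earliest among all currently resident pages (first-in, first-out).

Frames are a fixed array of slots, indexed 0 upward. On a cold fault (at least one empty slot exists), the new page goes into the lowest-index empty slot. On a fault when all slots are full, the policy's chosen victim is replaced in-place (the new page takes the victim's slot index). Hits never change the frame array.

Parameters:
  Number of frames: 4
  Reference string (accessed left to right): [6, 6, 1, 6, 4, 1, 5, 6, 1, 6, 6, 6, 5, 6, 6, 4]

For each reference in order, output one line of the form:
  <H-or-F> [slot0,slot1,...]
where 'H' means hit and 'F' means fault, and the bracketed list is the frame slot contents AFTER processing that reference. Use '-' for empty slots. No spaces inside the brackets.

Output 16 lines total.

F [6,-,-,-]
H [6,-,-,-]
F [6,1,-,-]
H [6,1,-,-]
F [6,1,4,-]
H [6,1,4,-]
F [6,1,4,5]
H [6,1,4,5]
H [6,1,4,5]
H [6,1,4,5]
H [6,1,4,5]
H [6,1,4,5]
H [6,1,4,5]
H [6,1,4,5]
H [6,1,4,5]
H [6,1,4,5]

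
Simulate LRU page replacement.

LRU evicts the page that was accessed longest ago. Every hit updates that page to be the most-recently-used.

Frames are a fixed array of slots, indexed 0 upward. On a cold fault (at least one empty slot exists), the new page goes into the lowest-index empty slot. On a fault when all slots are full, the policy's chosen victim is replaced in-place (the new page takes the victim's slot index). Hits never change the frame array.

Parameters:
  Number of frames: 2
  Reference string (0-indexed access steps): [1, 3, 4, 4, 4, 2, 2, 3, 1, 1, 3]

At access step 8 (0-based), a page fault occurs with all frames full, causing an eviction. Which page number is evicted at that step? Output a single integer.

Answer: 2

Derivation:
Step 0: ref 1 -> FAULT, frames=[1,-]
Step 1: ref 3 -> FAULT, frames=[1,3]
Step 2: ref 4 -> FAULT, evict 1, frames=[4,3]
Step 3: ref 4 -> HIT, frames=[4,3]
Step 4: ref 4 -> HIT, frames=[4,3]
Step 5: ref 2 -> FAULT, evict 3, frames=[4,2]
Step 6: ref 2 -> HIT, frames=[4,2]
Step 7: ref 3 -> FAULT, evict 4, frames=[3,2]
Step 8: ref 1 -> FAULT, evict 2, frames=[3,1]
At step 8: evicted page 2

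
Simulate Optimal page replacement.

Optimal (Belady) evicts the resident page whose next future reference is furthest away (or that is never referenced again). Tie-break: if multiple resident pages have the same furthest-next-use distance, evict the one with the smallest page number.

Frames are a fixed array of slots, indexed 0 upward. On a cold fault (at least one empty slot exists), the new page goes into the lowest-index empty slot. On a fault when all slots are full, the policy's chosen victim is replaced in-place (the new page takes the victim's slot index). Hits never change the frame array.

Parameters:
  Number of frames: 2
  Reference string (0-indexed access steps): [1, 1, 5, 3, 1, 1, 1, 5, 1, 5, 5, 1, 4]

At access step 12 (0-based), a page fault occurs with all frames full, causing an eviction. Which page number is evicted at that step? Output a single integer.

Answer: 1

Derivation:
Step 0: ref 1 -> FAULT, frames=[1,-]
Step 1: ref 1 -> HIT, frames=[1,-]
Step 2: ref 5 -> FAULT, frames=[1,5]
Step 3: ref 3 -> FAULT, evict 5, frames=[1,3]
Step 4: ref 1 -> HIT, frames=[1,3]
Step 5: ref 1 -> HIT, frames=[1,3]
Step 6: ref 1 -> HIT, frames=[1,3]
Step 7: ref 5 -> FAULT, evict 3, frames=[1,5]
Step 8: ref 1 -> HIT, frames=[1,5]
Step 9: ref 5 -> HIT, frames=[1,5]
Step 10: ref 5 -> HIT, frames=[1,5]
Step 11: ref 1 -> HIT, frames=[1,5]
Step 12: ref 4 -> FAULT, evict 1, frames=[4,5]
At step 12: evicted page 1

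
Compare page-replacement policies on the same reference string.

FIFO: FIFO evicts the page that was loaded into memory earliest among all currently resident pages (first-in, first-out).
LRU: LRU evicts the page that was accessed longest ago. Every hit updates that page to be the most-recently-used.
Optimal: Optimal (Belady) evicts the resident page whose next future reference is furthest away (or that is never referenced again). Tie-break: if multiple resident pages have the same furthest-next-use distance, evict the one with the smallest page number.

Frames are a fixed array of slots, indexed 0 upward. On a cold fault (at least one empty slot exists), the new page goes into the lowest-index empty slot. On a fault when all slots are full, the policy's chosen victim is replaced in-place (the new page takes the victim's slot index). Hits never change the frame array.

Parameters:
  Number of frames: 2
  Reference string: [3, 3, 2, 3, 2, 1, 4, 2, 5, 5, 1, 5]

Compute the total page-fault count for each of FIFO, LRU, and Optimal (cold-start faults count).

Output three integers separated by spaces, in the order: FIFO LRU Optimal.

Answer: 7 7 6

Derivation:
--- FIFO ---
  step 0: ref 3 -> FAULT, frames=[3,-] (faults so far: 1)
  step 1: ref 3 -> HIT, frames=[3,-] (faults so far: 1)
  step 2: ref 2 -> FAULT, frames=[3,2] (faults so far: 2)
  step 3: ref 3 -> HIT, frames=[3,2] (faults so far: 2)
  step 4: ref 2 -> HIT, frames=[3,2] (faults so far: 2)
  step 5: ref 1 -> FAULT, evict 3, frames=[1,2] (faults so far: 3)
  step 6: ref 4 -> FAULT, evict 2, frames=[1,4] (faults so far: 4)
  step 7: ref 2 -> FAULT, evict 1, frames=[2,4] (faults so far: 5)
  step 8: ref 5 -> FAULT, evict 4, frames=[2,5] (faults so far: 6)
  step 9: ref 5 -> HIT, frames=[2,5] (faults so far: 6)
  step 10: ref 1 -> FAULT, evict 2, frames=[1,5] (faults so far: 7)
  step 11: ref 5 -> HIT, frames=[1,5] (faults so far: 7)
  FIFO total faults: 7
--- LRU ---
  step 0: ref 3 -> FAULT, frames=[3,-] (faults so far: 1)
  step 1: ref 3 -> HIT, frames=[3,-] (faults so far: 1)
  step 2: ref 2 -> FAULT, frames=[3,2] (faults so far: 2)
  step 3: ref 3 -> HIT, frames=[3,2] (faults so far: 2)
  step 4: ref 2 -> HIT, frames=[3,2] (faults so far: 2)
  step 5: ref 1 -> FAULT, evict 3, frames=[1,2] (faults so far: 3)
  step 6: ref 4 -> FAULT, evict 2, frames=[1,4] (faults so far: 4)
  step 7: ref 2 -> FAULT, evict 1, frames=[2,4] (faults so far: 5)
  step 8: ref 5 -> FAULT, evict 4, frames=[2,5] (faults so far: 6)
  step 9: ref 5 -> HIT, frames=[2,5] (faults so far: 6)
  step 10: ref 1 -> FAULT, evict 2, frames=[1,5] (faults so far: 7)
  step 11: ref 5 -> HIT, frames=[1,5] (faults so far: 7)
  LRU total faults: 7
--- Optimal ---
  step 0: ref 3 -> FAULT, frames=[3,-] (faults so far: 1)
  step 1: ref 3 -> HIT, frames=[3,-] (faults so far: 1)
  step 2: ref 2 -> FAULT, frames=[3,2] (faults so far: 2)
  step 3: ref 3 -> HIT, frames=[3,2] (faults so far: 2)
  step 4: ref 2 -> HIT, frames=[3,2] (faults so far: 2)
  step 5: ref 1 -> FAULT, evict 3, frames=[1,2] (faults so far: 3)
  step 6: ref 4 -> FAULT, evict 1, frames=[4,2] (faults so far: 4)
  step 7: ref 2 -> HIT, frames=[4,2] (faults so far: 4)
  step 8: ref 5 -> FAULT, evict 2, frames=[4,5] (faults so far: 5)
  step 9: ref 5 -> HIT, frames=[4,5] (faults so far: 5)
  step 10: ref 1 -> FAULT, evict 4, frames=[1,5] (faults so far: 6)
  step 11: ref 5 -> HIT, frames=[1,5] (faults so far: 6)
  Optimal total faults: 6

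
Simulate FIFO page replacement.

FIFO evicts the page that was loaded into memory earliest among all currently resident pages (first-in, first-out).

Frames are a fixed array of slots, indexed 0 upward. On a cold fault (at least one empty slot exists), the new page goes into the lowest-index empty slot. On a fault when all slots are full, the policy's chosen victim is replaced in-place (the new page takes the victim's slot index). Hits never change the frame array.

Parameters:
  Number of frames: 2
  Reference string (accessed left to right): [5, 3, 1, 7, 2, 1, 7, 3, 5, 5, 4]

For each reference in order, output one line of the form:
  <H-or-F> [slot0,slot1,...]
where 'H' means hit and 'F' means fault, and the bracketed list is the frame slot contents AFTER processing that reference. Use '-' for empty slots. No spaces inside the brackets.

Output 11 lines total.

F [5,-]
F [5,3]
F [1,3]
F [1,7]
F [2,7]
F [2,1]
F [7,1]
F [7,3]
F [5,3]
H [5,3]
F [5,4]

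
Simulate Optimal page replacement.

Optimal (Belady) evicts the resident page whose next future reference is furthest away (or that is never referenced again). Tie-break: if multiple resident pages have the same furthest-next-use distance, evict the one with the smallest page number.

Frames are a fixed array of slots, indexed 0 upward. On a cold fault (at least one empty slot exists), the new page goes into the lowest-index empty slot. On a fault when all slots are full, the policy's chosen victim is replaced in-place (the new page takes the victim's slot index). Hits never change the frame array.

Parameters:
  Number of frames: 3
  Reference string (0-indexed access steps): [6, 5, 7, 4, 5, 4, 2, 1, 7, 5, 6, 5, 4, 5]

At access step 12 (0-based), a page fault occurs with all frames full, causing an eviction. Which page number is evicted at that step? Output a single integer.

Answer: 6

Derivation:
Step 0: ref 6 -> FAULT, frames=[6,-,-]
Step 1: ref 5 -> FAULT, frames=[6,5,-]
Step 2: ref 7 -> FAULT, frames=[6,5,7]
Step 3: ref 4 -> FAULT, evict 6, frames=[4,5,7]
Step 4: ref 5 -> HIT, frames=[4,5,7]
Step 5: ref 4 -> HIT, frames=[4,5,7]
Step 6: ref 2 -> FAULT, evict 4, frames=[2,5,7]
Step 7: ref 1 -> FAULT, evict 2, frames=[1,5,7]
Step 8: ref 7 -> HIT, frames=[1,5,7]
Step 9: ref 5 -> HIT, frames=[1,5,7]
Step 10: ref 6 -> FAULT, evict 1, frames=[6,5,7]
Step 11: ref 5 -> HIT, frames=[6,5,7]
Step 12: ref 4 -> FAULT, evict 6, frames=[4,5,7]
At step 12: evicted page 6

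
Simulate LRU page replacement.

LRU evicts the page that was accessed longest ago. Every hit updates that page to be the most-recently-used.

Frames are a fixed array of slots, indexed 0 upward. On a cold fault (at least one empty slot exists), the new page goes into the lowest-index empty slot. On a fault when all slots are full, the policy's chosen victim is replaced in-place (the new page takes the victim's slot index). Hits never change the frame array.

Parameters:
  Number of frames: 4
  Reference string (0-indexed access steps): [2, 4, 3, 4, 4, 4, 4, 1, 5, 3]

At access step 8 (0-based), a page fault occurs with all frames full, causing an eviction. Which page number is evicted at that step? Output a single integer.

Answer: 2

Derivation:
Step 0: ref 2 -> FAULT, frames=[2,-,-,-]
Step 1: ref 4 -> FAULT, frames=[2,4,-,-]
Step 2: ref 3 -> FAULT, frames=[2,4,3,-]
Step 3: ref 4 -> HIT, frames=[2,4,3,-]
Step 4: ref 4 -> HIT, frames=[2,4,3,-]
Step 5: ref 4 -> HIT, frames=[2,4,3,-]
Step 6: ref 4 -> HIT, frames=[2,4,3,-]
Step 7: ref 1 -> FAULT, frames=[2,4,3,1]
Step 8: ref 5 -> FAULT, evict 2, frames=[5,4,3,1]
At step 8: evicted page 2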